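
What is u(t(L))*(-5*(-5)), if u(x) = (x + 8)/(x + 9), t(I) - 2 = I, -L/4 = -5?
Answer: 750/31 ≈ 24.194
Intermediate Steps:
L = 20 (L = -4*(-5) = 20)
t(I) = 2 + I
u(x) = (8 + x)/(9 + x)
u(t(L))*(-5*(-5)) = ((8 + (2 + 20))/(9 + (2 + 20)))*(-5*(-5)) = ((8 + 22)/(9 + 22))*25 = (30/31)*25 = 750/31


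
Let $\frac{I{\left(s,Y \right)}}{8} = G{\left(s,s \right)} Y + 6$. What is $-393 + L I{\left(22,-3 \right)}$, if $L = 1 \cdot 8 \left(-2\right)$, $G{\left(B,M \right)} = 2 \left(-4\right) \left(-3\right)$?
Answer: $8055$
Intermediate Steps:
$G{\left(B,M \right)} = 24$ ($G{\left(B,M \right)} = \left(-8\right) \left(-3\right) = 24$)
$I{\left(s,Y \right)} = 48 + 192 Y$ ($I{\left(s,Y \right)} = 8 \left(24 Y + 6\right) = 8 \left(6 + 24 Y\right) = 48 + 192 Y$)
$L = -16$ ($L = 8 \left(-2\right) = -16$)
$-393 + L I{\left(22,-3 \right)} = -393 - 16 \left(48 + 192 \left(-3\right)\right) = -393 - 16 \left(48 - 576\right) = -393 - -8448 = -393 + 8448 = 8055$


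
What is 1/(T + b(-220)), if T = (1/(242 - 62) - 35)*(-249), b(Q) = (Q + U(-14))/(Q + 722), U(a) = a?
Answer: 15060/131220047 ≈ 0.00011477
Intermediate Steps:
b(Q) = (-14 + Q)/(722 + Q) (b(Q) = (Q - 14)/(Q + 722) = (-14 + Q)/(722 + Q))
T = 522817/60 (T = (1/180 - 35)*(-249) = -6299/180*(-249) = 522817/60 ≈ 8713.6)
1/(T + b(-220)) = 1/(522817/60 + (-14 - 220)/(722 - 220)) = 1/(522817/60 - 234/502) = 1/(522817/60 + (1/502)*(-234)) = 1/(522817/60 - 117/251) = 1/(131220047/15060) = 15060/131220047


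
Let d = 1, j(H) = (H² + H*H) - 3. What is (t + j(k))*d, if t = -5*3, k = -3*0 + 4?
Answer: 14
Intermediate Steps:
k = 4 (k = 0 + 4 = 4)
j(H) = -3 + 2*H² (j(H) = (H² + H²) - 3 = 2*H² - 3 = -3 + 2*H²)
t = -15
(t + j(k))*d = (-15 + (-3 + 2*4²))*1 = (-15 + (-3 + 2*16))*1 = (-15 + (-3 + 32))*1 = (-15 + 29)*1 = 14*1 = 14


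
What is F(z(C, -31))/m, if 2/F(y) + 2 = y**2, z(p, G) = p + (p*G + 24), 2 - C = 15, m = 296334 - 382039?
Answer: -1/7344661385 ≈ -1.3615e-10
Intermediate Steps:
m = -85705
C = -13 (C = 2 - 1*15 = 2 - 15 = -13)
z(p, G) = 24 + p + G*p (z(p, G) = p + (G*p + 24) = p + (24 + G*p) = 24 + p + G*p)
F(y) = 2/(-2 + y**2)
F(z(C, -31))/m = (2/(-2 + (24 - 13 - 31*(-13))**2))/(-85705) = (2/(-2 + (24 - 13 + 403)**2))*(-1/85705) = (2/(-2 + 414**2))*(-1/85705) = (2/(-2 + 171396))*(-1/85705) = (2/171394)*(-1/85705) = (2*(1/171394))*(-1/85705) = (1/85697)*(-1/85705) = -1/7344661385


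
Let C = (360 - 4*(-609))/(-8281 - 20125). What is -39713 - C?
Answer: -564042341/14203 ≈ -39713.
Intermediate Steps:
C = -1398/14203 (C = (360 + 2436)/(-28406) = 2796*(-1/28406) = -1398/14203 ≈ -0.098430)
-39713 - C = -39713 - 1*(-1398/14203) = -39713 + 1398/14203 = -564042341/14203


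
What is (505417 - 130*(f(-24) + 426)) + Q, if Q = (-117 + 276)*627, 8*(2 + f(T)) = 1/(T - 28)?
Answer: 8799845/16 ≈ 5.4999e+5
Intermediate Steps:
f(T) = -2 + 1/(8*(-28 + T)) (f(T) = -2 + 1/(8*(T - 28)) = -2 + 1/(8*(-28 + T)))
Q = 99693 (Q = 159*627 = 99693)
(505417 - 130*(f(-24) + 426)) + Q = (505417 - 130*((449 - 16*(-24))/(8*(-28 - 24)) + 426)) + 99693 = (505417 - 130*((⅛)*(449 + 384)/(-52) + 426)) + 99693 = (505417 - 130*((⅛)*(-1/52)*833 + 426)) + 99693 = (505417 - 130*(-833/416 + 426)) + 99693 = (505417 - 130*176383/416) + 99693 = (505417 - 881915/16) + 99693 = 7204757/16 + 99693 = 8799845/16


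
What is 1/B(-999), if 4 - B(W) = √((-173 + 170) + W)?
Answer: 2/509 + I*√1002/1018 ≈ 0.0039293 + 0.031095*I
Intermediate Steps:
B(W) = 4 - √(-3 + W) (B(W) = 4 - √((-173 + 170) + W) = 4 - √(-3 + W))
1/B(-999) = 1/(4 - √(-3 - 999)) = 1/(4 - √(-1002)) = 1/(4 - I*√1002)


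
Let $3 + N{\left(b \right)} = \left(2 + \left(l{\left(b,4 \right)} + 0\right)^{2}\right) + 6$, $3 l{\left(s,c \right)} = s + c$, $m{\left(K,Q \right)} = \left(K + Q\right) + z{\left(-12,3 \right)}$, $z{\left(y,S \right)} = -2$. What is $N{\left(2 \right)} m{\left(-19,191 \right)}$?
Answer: $1530$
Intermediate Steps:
$m{\left(K,Q \right)} = -2 + K + Q$ ($m{\left(K,Q \right)} = \left(K + Q\right) - 2 = -2 + K + Q$)
$l{\left(s,c \right)} = \frac{c}{3} + \frac{s}{3}$ ($l{\left(s,c \right)} = \frac{s + c}{3} = \frac{c + s}{3} = \frac{c}{3} + \frac{s}{3}$)
$N{\left(b \right)} = 5 + \left(\frac{4}{3} + \frac{b}{3}\right)^{2}$ ($N{\left(b \right)} = -3 + \left(\left(2 + \left(\left(\frac{1}{3} \cdot 4 + \frac{b}{3}\right) + 0\right)^{2}\right) + 6\right) = -3 + \left(\left(2 + \left(\left(\frac{4}{3} + \frac{b}{3}\right) + 0\right)^{2}\right) + 6\right) = -3 + \left(\left(2 + \left(\frac{4}{3} + \frac{b}{3}\right)^{2}\right) + 6\right) = -3 + \left(8 + \left(\frac{4}{3} + \frac{b}{3}\right)^{2}\right) = 5 + \left(\frac{4}{3} + \frac{b}{3}\right)^{2}$)
$N{\left(2 \right)} m{\left(-19,191 \right)} = \left(5 + \frac{\left(4 + 2\right)^{2}}{9}\right) \left(-2 - 19 + 191\right) = \left(5 + \frac{6^{2}}{9}\right) 170 = \left(5 + \frac{1}{9} \cdot 36\right) 170 = \left(5 + 4\right) 170 = 9 \cdot 170 = 1530$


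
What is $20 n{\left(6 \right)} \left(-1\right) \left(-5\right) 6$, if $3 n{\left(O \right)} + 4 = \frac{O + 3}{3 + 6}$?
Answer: $-600$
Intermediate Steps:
$n{\left(O \right)} = - \frac{11}{9} + \frac{O}{27}$ ($n{\left(O \right)} = - \frac{4}{3} + \frac{\left(O + 3\right) \frac{1}{3 + 6}}{3} = - \frac{4}{3} + \frac{\left(3 + O\right) \frac{1}{9}}{3} = - \frac{4}{3} + \frac{\frac{1}{3} + \frac{O}{9}}{3} = - \frac{4}{3} + \left(\frac{1}{9} + \frac{O}{27}\right) = - \frac{11}{9} + \frac{O}{27}$)
$20 n{\left(6 \right)} \left(-1\right) \left(-5\right) 6 = 20 \left(- \frac{11}{9} + \frac{1}{27} \cdot 6\right) \left(-1\right) \left(-5\right) 6 = 20 \left(- \frac{11}{9} + \frac{2}{9}\right) 5 \cdot 6 = 20 \left(-1\right) 30 = \left(-20\right) 30 = -600$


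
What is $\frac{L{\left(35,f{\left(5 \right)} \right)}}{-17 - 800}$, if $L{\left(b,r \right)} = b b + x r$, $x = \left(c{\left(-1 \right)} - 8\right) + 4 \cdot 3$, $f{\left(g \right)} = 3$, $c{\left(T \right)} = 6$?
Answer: $- \frac{1255}{817} \approx -1.5361$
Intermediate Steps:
$x = 10$ ($x = \left(6 - 8\right) + 4 \cdot 3 = \left(6 - 8\right) + 12 = -2 + 12 = 10$)
$L{\left(b,r \right)} = b^{2} + 10 r$ ($L{\left(b,r \right)} = b b + 10 r = b^{2} + 10 r$)
$\frac{L{\left(35,f{\left(5 \right)} \right)}}{-17 - 800} = \frac{35^{2} + 10 \cdot 3}{-17 - 800} = \frac{1225 + 30}{-17 - 800} = \frac{1255}{-817} = 1255 \left(- \frac{1}{817}\right) = - \frac{1255}{817}$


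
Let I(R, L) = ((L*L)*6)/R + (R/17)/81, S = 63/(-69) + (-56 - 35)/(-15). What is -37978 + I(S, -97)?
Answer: -11413020312613/422332785 ≈ -27024.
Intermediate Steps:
S = 1778/345 (S = 63*(-1/69) - 91*(-1/15) = -21/23 + 91/15 = 1778/345 ≈ 5.1536)
I(R, L) = R/1377 + 6*L²/R (I(R, L) = (L²*6)/R + (R*(1/17))*(1/81) = (6*L²)/R + (R/17)*(1/81) = 6*L²/R + R/1377 = R/1377 + 6*L²/R)
-37978 + I(S, -97) = -37978 + ((1/1377)*(1778/345) + 6*(-97)²/(1778/345)) = -37978 + (1778/475065 + 6*9409*(345/1778)) = -37978 + (1778/475065 + 9738315/889) = -37978 + 4626334196117/422332785 = -11413020312613/422332785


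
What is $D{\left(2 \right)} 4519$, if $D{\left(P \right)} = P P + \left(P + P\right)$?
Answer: $36152$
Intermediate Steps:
$D{\left(P \right)} = P^{2} + 2 P$
$D{\left(2 \right)} 4519 = 2 \left(2 + 2\right) 4519 = 2 \cdot 4 \cdot 4519 = 8 \cdot 4519 = 36152$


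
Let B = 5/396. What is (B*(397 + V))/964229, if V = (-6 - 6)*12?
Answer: 5/1509228 ≈ 3.3130e-6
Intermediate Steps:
B = 5/396 (B = 5*(1/396) = 5/396 ≈ 0.012626)
V = -144 (V = -12*12 = -144)
(B*(397 + V))/964229 = (5*(397 - 144)/396)/964229 = ((5/396)*253)*(1/964229) = (115/36)*(1/964229) = 5/1509228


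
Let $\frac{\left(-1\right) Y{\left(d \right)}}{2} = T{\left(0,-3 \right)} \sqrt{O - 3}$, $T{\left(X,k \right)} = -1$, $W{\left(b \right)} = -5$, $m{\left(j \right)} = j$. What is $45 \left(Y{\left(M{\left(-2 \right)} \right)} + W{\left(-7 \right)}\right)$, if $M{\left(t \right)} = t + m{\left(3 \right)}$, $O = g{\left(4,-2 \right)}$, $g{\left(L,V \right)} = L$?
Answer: $-135$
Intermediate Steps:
$O = 4$
$M{\left(t \right)} = 3 + t$ ($M{\left(t \right)} = t + 3 = 3 + t$)
$Y{\left(d \right)} = 2$ ($Y{\left(d \right)} = - 2 \left(- \sqrt{4 - 3}\right) = - 2 \left(- \sqrt{1}\right) = - 2 \left(\left(-1\right) 1\right) = \left(-2\right) \left(-1\right) = 2$)
$45 \left(Y{\left(M{\left(-2 \right)} \right)} + W{\left(-7 \right)}\right) = 45 \left(2 - 5\right) = 45 \left(-3\right) = -135$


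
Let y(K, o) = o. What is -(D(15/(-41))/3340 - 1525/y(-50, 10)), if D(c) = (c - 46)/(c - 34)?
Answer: 717672249/4706060 ≈ 152.50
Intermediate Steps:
D(c) = (-46 + c)/(-34 + c)
-(D(15/(-41))/3340 - 1525/y(-50, 10)) = -(((-46 + 15/(-41))/(-34 + 15/(-41)))/3340 - 1525/10) = -(((-46 + 15*(-1/41))/(-34 + 15*(-1/41)))*(1/3340) - 1525*1/10) = -(((-46 - 15/41)/(-34 - 15/41))*(1/3340) - 305/2) = -((-1901/41/(-1409/41))*(1/3340) - 305/2) = -(-41/1409*(-1901/41)*(1/3340) - 305/2) = -((1901/1409)*(1/3340) - 305/2) = -(1901/4706060 - 305/2) = -1*(-717672249/4706060) = 717672249/4706060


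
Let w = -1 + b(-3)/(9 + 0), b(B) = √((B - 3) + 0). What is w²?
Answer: (9 - I*√6)²/81 ≈ 0.92593 - 0.54433*I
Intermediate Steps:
b(B) = √(-3 + B) (b(B) = √((-3 + B) + 0) = √(-3 + B))
w = -1 + I*√6/9 (w = -1 + √(-3 - 3)/(9 + 0) = -1 + √(-6)/9 = -1 + (I*√6)/9 = -1 + I*√6/9 ≈ -1.0 + 0.27217*I)
w² = (-1 + I*√6/9)²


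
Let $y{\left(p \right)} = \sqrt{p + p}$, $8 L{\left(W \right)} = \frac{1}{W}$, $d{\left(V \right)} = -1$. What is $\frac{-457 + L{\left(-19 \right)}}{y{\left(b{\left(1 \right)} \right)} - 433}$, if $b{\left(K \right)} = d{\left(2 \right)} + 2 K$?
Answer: $\frac{30078345}{28498024} + \frac{69465 \sqrt{2}}{28498024} \approx 1.0589$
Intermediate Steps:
$L{\left(W \right)} = \frac{1}{8 W}$
$b{\left(K \right)} = -1 + 2 K$
$y{\left(p \right)} = \sqrt{2} \sqrt{p}$ ($y{\left(p \right)} = \sqrt{2 p} = \sqrt{2} \sqrt{p}$)
$\frac{-457 + L{\left(-19 \right)}}{y{\left(b{\left(1 \right)} \right)} - 433} = \frac{-457 + \frac{1}{8 \left(-19\right)}}{\sqrt{2} \sqrt{-1 + 2 \cdot 1} - 433} = \frac{-457 + \frac{1}{8} \left(- \frac{1}{19}\right)}{\sqrt{2} \sqrt{-1 + 2} - 433} = \frac{-457 - \frac{1}{152}}{\sqrt{2} \sqrt{1} - 433} = - \frac{69465}{152 \left(\sqrt{2} \cdot 1 - 433\right)} = - \frac{69465}{152 \left(\sqrt{2} - 433\right)} = - \frac{69465}{152 \left(-433 + \sqrt{2}\right)}$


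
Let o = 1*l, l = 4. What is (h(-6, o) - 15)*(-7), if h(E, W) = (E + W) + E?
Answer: 161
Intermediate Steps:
o = 4 (o = 1*4 = 4)
h(E, W) = W + 2*E
(h(-6, o) - 15)*(-7) = ((4 + 2*(-6)) - 15)*(-7) = ((4 - 12) - 15)*(-7) = (-8 - 15)*(-7) = -23*(-7) = 161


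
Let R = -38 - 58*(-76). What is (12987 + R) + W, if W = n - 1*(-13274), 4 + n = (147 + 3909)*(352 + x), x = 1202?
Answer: 6333651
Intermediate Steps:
R = 4370 (R = -38 + 4408 = 4370)
n = 6303020 (n = -4 + (147 + 3909)*(352 + 1202) = -4 + 4056*1554 = -4 + 6303024 = 6303020)
W = 6316294 (W = 6303020 - 1*(-13274) = 6303020 + 13274 = 6316294)
(12987 + R) + W = (12987 + 4370) + 6316294 = 17357 + 6316294 = 6333651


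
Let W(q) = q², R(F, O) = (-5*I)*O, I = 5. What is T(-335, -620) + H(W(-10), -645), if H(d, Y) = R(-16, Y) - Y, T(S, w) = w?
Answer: 16150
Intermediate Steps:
R(F, O) = -25*O (R(F, O) = (-5*5)*O = -25*O)
H(d, Y) = -26*Y (H(d, Y) = -25*Y - Y = -26*Y)
T(-335, -620) + H(W(-10), -645) = -620 - 26*(-645) = -620 + 16770 = 16150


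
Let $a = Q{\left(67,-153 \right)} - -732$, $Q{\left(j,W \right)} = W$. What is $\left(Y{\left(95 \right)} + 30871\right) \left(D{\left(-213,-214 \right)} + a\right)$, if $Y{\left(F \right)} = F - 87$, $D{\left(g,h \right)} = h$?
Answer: $11270835$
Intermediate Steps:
$Y{\left(F \right)} = -87 + F$ ($Y{\left(F \right)} = F - 87 = -87 + F$)
$a = 579$ ($a = -153 - -732 = -153 + 732 = 579$)
$\left(Y{\left(95 \right)} + 30871\right) \left(D{\left(-213,-214 \right)} + a\right) = \left(\left(-87 + 95\right) + 30871\right) \left(-214 + 579\right) = \left(8 + 30871\right) 365 = 30879 \cdot 365 = 11270835$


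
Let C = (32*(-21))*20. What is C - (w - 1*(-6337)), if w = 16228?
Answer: -36005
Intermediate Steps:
C = -13440 (C = -672*20 = -13440)
C - (w - 1*(-6337)) = -13440 - (16228 - 1*(-6337)) = -13440 - (16228 + 6337) = -13440 - 1*22565 = -13440 - 22565 = -36005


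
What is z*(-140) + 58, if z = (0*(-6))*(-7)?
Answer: 58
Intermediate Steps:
z = 0 (z = 0*(-7) = 0)
z*(-140) + 58 = 0*(-140) + 58 = 0 + 58 = 58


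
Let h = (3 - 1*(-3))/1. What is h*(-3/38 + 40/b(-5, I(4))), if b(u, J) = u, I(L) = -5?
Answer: -921/19 ≈ -48.474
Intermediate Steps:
h = 6 (h = (3 + 3)*1 = 6*1 = 6)
h*(-3/38 + 40/b(-5, I(4))) = 6*(-3/38 + 40/(-5)) = 6*(-3*1/38 + 40*(-1/5)) = 6*(-3/38 - 8) = 6*(-307/38) = -921/19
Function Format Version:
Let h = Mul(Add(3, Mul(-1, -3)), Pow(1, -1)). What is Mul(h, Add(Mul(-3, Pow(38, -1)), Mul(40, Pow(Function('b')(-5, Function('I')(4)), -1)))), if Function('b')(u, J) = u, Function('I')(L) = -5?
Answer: Rational(-921, 19) ≈ -48.474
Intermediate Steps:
h = 6 (h = Mul(Add(3, 3), 1) = Mul(6, 1) = 6)
Mul(h, Add(Mul(-3, Pow(38, -1)), Mul(40, Pow(Function('b')(-5, Function('I')(4)), -1)))) = Mul(6, Add(Mul(-3, Pow(38, -1)), Mul(40, Pow(-5, -1)))) = Mul(6, Add(Mul(-3, Rational(1, 38)), Mul(40, Rational(-1, 5)))) = Mul(6, Add(Rational(-3, 38), -8)) = Mul(6, Rational(-307, 38)) = Rational(-921, 19)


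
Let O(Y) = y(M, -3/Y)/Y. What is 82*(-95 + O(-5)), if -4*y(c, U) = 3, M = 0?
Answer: -77777/10 ≈ -7777.7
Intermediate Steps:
y(c, U) = -¾ (y(c, U) = -¼*3 = -¾)
O(Y) = -3/(4*Y)
82*(-95 + O(-5)) = 82*(-95 - ¾/(-5)) = 82*(-95 - ¾*(-⅕)) = 82*(-95 + 3/20) = 82*(-1897/20) = -77777/10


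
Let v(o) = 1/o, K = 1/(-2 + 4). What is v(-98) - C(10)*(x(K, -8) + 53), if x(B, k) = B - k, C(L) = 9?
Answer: -27122/49 ≈ -553.51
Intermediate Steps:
K = 1/2 ≈ 0.50000
v(-98) - C(10)*(x(K, -8) + 53) = 1/(-98) - 9*((1/2 - 1*(-8)) + 53) = -1/98 - 9*((1/2 + 8) + 53) = -1/98 - 9*(17/2 + 53) = -1/98 - 9*123/2 = -1/98 - 1*1107/2 = -1/98 - 1107/2 = -27122/49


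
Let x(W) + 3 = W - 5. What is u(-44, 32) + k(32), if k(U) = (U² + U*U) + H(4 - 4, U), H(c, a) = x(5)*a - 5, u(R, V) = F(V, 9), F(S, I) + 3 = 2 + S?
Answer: 1978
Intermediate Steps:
x(W) = -8 + W (x(W) = -3 + (W - 5) = -3 + (-5 + W) = -8 + W)
F(S, I) = -1 + S (F(S, I) = -3 + (2 + S) = -1 + S)
u(R, V) = -1 + V
H(c, a) = -5 - 3*a (H(c, a) = (-8 + 5)*a - 5 = -3*a - 5 = -5 - 3*a)
k(U) = -5 - 3*U + 2*U² (k(U) = (U² + U*U) + (-5 - 3*U) = (U² + U²) + (-5 - 3*U) = 2*U² + (-5 - 3*U) = -5 - 3*U + 2*U²)
u(-44, 32) + k(32) = (-1 + 32) + (-5 - 3*32 + 2*32²) = 31 + (-5 - 96 + 2*1024) = 31 + (-5 - 96 + 2048) = 31 + 1947 = 1978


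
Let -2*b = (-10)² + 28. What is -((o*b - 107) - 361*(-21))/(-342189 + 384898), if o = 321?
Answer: 13070/42709 ≈ 0.30602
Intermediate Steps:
b = -64 (b = -((-10)² + 28)/2 = -(100 + 28)/2 = -½*128 = -64)
-((o*b - 107) - 361*(-21))/(-342189 + 384898) = -((321*(-64) - 107) - 361*(-21))/(-342189 + 384898) = -((-20544 - 107) + 7581)/42709 = -(-20651 + 7581)/42709 = -(-13070)/42709 = -1*(-13070/42709) = 13070/42709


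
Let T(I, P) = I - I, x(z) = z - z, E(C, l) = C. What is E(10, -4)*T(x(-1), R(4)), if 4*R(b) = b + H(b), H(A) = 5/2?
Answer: 0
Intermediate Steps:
H(A) = 5/2 (H(A) = 5*(½) = 5/2)
x(z) = 0
R(b) = 5/8 + b/4 (R(b) = (b + 5/2)/4 = (5/2 + b)/4 = 5/8 + b/4)
T(I, P) = 0
E(10, -4)*T(x(-1), R(4)) = 10*0 = 0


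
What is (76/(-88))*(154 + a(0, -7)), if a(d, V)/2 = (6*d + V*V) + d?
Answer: -2394/11 ≈ -217.64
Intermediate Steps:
a(d, V) = 2*V**2 + 14*d (a(d, V) = 2*((6*d + V*V) + d) = 2*((6*d + V**2) + d) = 2*((V**2 + 6*d) + d) = 2*(V**2 + 7*d) = 2*V**2 + 14*d)
(76/(-88))*(154 + a(0, -7)) = (76/(-88))*(154 + (2*(-7)**2 + 14*0)) = (76*(-1/88))*(154 + (2*49 + 0)) = -19*(154 + (98 + 0))/22 = -19*(154 + 98)/22 = -19/22*252 = -2394/11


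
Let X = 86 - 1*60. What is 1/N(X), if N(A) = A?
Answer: 1/26 ≈ 0.038462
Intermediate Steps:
X = 26 (X = 86 - 60 = 26)
1/N(X) = 1/26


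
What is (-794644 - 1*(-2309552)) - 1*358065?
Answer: 1156843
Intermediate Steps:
(-794644 - 1*(-2309552)) - 1*358065 = (-794644 + 2309552) - 358065 = 1514908 - 358065 = 1156843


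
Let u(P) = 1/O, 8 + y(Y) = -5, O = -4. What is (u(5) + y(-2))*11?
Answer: -583/4 ≈ -145.75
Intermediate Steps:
y(Y) = -13 (y(Y) = -8 - 5 = -13)
u(P) = -¼ (u(P) = 1/(-4) = -¼)
(u(5) + y(-2))*11 = (-¼ - 13)*11 = -53/4*11 = -583/4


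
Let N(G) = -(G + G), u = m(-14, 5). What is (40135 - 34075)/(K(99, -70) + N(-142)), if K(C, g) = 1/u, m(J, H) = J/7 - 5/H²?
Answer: 66660/3119 ≈ 21.372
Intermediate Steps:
m(J, H) = -5/H² + J/7 (m(J, H) = J*(⅐) - 5/H² = J/7 - 5/H² = -5/H² + J/7)
u = -11/5 (u = -5/5² + (⅐)*(-14) = -5*1/25 - 2 = -⅕ - 2 = -11/5 ≈ -2.2000)
N(G) = -2*G
K(C, g) = -5/11 (K(C, g) = 1/(-11/5) = -5/11)
(40135 - 34075)/(K(99, -70) + N(-142)) = (40135 - 34075)/(-5/11 - 2*(-142)) = 6060/(-5/11 + 284) = 6060/(3119/11) = 6060*(11/3119) = 66660/3119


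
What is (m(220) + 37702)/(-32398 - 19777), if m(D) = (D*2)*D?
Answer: -134502/52175 ≈ -2.5779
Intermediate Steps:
m(D) = 2*D² (m(D) = (2*D)*D = 2*D²)
(m(220) + 37702)/(-32398 - 19777) = (2*220² + 37702)/(-32398 - 19777) = (2*48400 + 37702)/(-52175) = (96800 + 37702)*(-1/52175) = 134502*(-1/52175) = -134502/52175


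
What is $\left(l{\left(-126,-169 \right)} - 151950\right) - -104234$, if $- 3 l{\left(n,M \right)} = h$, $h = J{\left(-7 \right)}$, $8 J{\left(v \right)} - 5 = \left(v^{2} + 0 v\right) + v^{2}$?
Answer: $- \frac{1145287}{24} \approx -47720.0$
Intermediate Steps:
$J{\left(v \right)} = \frac{5}{8} + \frac{v^{2}}{4}$ ($J{\left(v \right)} = \frac{5}{8} + \frac{\left(v^{2} + 0 v\right) + v^{2}}{8} = \frac{5}{8} + \frac{\left(v^{2} + 0\right) + v^{2}}{8} = \frac{5}{8} + \frac{v^{2} + v^{2}}{8} = \frac{5}{8} + \frac{2 v^{2}}{8} = \frac{5}{8} + \frac{v^{2}}{4}$)
$h = \frac{103}{8}$ ($h = \frac{5}{8} + \frac{\left(-7\right)^{2}}{4} = \frac{5}{8} + \frac{1}{4} \cdot 49 = \frac{5}{8} + \frac{49}{4} = \frac{103}{8} \approx 12.875$)
$l{\left(n,M \right)} = - \frac{103}{24}$ ($l{\left(n,M \right)} = \left(- \frac{1}{3}\right) \frac{103}{8} = - \frac{103}{24}$)
$\left(l{\left(-126,-169 \right)} - 151950\right) - -104234 = \left(- \frac{103}{24} - 151950\right) - -104234 = - \frac{3646903}{24} + 104234 = - \frac{1145287}{24}$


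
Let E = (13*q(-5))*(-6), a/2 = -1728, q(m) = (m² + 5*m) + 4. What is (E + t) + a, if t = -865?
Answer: -4633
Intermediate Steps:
q(m) = 4 + m² + 5*m
a = -3456 (a = 2*(-1728) = -3456)
E = -312 (E = (13*(4 + (-5)² + 5*(-5)))*(-6) = (13*(4 + 25 - 25))*(-6) = (13*4)*(-6) = 52*(-6) = -312)
(E + t) + a = (-312 - 865) - 3456 = -1177 - 3456 = -4633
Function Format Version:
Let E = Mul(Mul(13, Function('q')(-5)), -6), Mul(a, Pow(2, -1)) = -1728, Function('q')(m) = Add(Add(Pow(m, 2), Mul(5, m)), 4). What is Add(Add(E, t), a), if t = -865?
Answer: -4633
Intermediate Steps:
Function('q')(m) = Add(4, Pow(m, 2), Mul(5, m))
a = -3456 (a = Mul(2, -1728) = -3456)
E = -312 (E = Mul(Mul(13, Add(4, Pow(-5, 2), Mul(5, -5))), -6) = Mul(Mul(13, Add(4, 25, -25)), -6) = Mul(Mul(13, 4), -6) = Mul(52, -6) = -312)
Add(Add(E, t), a) = Add(Add(-312, -865), -3456) = Add(-1177, -3456) = -4633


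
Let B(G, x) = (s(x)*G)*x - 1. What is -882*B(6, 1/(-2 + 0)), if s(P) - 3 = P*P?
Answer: 18963/2 ≈ 9481.5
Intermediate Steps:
s(P) = 3 + P**2 (s(P) = 3 + P*P = 3 + P**2)
B(G, x) = -1 + G*x*(3 + x**2) (B(G, x) = ((3 + x**2)*G)*x - 1 = (G*(3 + x**2))*x - 1 = G*x*(3 + x**2) - 1 = -1 + G*x*(3 + x**2))
-882*B(6, 1/(-2 + 0)) = -882*(-1 + 6*(3 + (1/(-2 + 0))**2)/(-2 + 0)) = -882*(-1 + 6*(3 + (1/(-2))**2)/(-2)) = -882*(-1 + 6*(-1/2)*(3 + (-1/2)**2)) = -882*(-1 + 6*(-1/2)*(3 + 1/4)) = -882*(-1 + 6*(-1/2)*(13/4)) = -882*(-1 - 39/4) = -882*(-43/4) = 18963/2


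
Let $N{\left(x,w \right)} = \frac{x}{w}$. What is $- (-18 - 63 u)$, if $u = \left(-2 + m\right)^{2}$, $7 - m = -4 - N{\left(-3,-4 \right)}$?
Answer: $\frac{96111}{16} \approx 6006.9$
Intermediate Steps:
$m = \frac{47}{4}$ ($m = 7 - \left(-4 - - \frac{3}{-4}\right) = 7 - \left(-4 - \left(-3\right) \left(- \frac{1}{4}\right)\right) = 7 - \left(-4 - \frac{3}{4}\right) = 7 - - \frac{19}{4} = 7 + \frac{19}{4} = \frac{47}{4} \approx 11.75$)
$u = \frac{1521}{16}$ ($u = \left(-2 + \frac{47}{4}\right)^{2} = \left(\frac{39}{4}\right)^{2} = \frac{1521}{16} \approx 95.063$)
$- (-18 - 63 u) = - (-18 - \frac{95823}{16}) = \left(-1\right) \left(- \frac{96111}{16}\right) = \frac{96111}{16}$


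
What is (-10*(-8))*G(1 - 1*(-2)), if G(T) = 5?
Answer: 400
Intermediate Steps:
(-10*(-8))*G(1 - 1*(-2)) = -10*(-8)*5 = 80*5 = 400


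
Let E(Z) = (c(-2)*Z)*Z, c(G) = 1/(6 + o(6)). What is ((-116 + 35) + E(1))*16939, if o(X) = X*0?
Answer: -8215415/6 ≈ -1.3692e+6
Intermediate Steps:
o(X) = 0
c(G) = 1/6 (c(G) = 1/(6 + 0) = 1/6)
E(Z) = Z**2/6 (E(Z) = (Z/6)*Z = Z**2/6)
((-116 + 35) + E(1))*16939 = ((-116 + 35) + (1/6)*1**2)*16939 = (-81 + (1/6)*1)*16939 = (-81 + 1/6)*16939 = -485/6*16939 = -8215415/6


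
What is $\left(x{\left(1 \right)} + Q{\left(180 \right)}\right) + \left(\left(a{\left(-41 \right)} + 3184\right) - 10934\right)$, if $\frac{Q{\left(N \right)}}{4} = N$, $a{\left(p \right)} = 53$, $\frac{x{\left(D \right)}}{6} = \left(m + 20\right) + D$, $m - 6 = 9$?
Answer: $-6761$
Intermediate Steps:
$m = 15$ ($m = 6 + 9 = 15$)
$x{\left(D \right)} = 210 + 6 D$ ($x{\left(D \right)} = 6 \left(\left(15 + 20\right) + D\right) = 6 \left(35 + D\right) = 210 + 6 D$)
$Q{\left(N \right)} = 4 N$
$\left(x{\left(1 \right)} + Q{\left(180 \right)}\right) + \left(\left(a{\left(-41 \right)} + 3184\right) - 10934\right) = \left(\left(210 + 6 \cdot 1\right) + 4 \cdot 180\right) + \left(\left(53 + 3184\right) - 10934\right) = \left(\left(210 + 6\right) + 720\right) + \left(3237 - 10934\right) = \left(216 + 720\right) - 7697 = 936 - 7697 = -6761$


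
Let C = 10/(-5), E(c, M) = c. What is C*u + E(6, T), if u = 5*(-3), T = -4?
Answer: 36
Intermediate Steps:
u = -15
C = -2 (C = 10*(-⅕) = -2)
C*u + E(6, T) = -2*(-15) + 6 = 30 + 6 = 36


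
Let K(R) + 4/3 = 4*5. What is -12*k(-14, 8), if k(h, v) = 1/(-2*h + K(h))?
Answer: -9/35 ≈ -0.25714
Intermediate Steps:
K(R) = 56/3 (K(R) = -4/3 + 4*5 = -4/3 + 20 = 56/3)
k(h, v) = 1/(56/3 - 2*h) (k(h, v) = 1/(-2*h + 56/3) = 1/(56/3 - 2*h))
-12*k(-14, 8) = -(-36)/(-56 + 6*(-14)) = -(-36)/(-56 - 84) = -(-36)/(-140) = -(-36)*(-1)/140 = -12*3/140 = -9/35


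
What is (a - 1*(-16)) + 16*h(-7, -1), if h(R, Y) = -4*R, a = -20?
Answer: 444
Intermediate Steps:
(a - 1*(-16)) + 16*h(-7, -1) = (-20 - 1*(-16)) + 16*(-4*(-7)) = (-20 + 16) + 16*28 = -4 + 448 = 444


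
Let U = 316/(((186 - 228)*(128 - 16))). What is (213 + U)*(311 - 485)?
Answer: -7261861/196 ≈ -37050.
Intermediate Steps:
U = -79/1176 (U = 316/((-42*112)) = 316/(-4704) = 316*(-1/4704) = -79/1176 ≈ -0.067177)
(213 + U)*(311 - 485) = (213 - 79/1176)*(311 - 485) = (250409/1176)*(-174) = -7261861/196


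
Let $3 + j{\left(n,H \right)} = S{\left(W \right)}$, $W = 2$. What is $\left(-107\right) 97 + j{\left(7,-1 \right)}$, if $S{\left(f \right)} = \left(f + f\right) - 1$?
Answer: $-10379$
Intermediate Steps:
$S{\left(f \right)} = -1 + 2 f$ ($S{\left(f \right)} = 2 f - 1 = -1 + 2 f$)
$j{\left(n,H \right)} = 0$ ($j{\left(n,H \right)} = -3 + \left(-1 + 2 \cdot 2\right) = -3 + \left(-1 + 4\right) = -3 + 3 = 0$)
$\left(-107\right) 97 + j{\left(7,-1 \right)} = \left(-107\right) 97 + 0 = -10379 + 0 = -10379$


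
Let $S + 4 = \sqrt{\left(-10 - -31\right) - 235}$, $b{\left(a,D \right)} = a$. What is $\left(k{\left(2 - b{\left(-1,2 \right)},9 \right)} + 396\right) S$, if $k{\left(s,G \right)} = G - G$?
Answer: $-1584 + 396 i \sqrt{214} \approx -1584.0 + 5793.0 i$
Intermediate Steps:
$k{\left(s,G \right)} = 0$
$S = -4 + i \sqrt{214}$ ($S = -4 + \sqrt{\left(-10 - -31\right) - 235} = -4 + \sqrt{\left(-10 + 31\right) - 235} = -4 + \sqrt{21 - 235} = -4 + \sqrt{-214} = -4 + i \sqrt{214} \approx -4.0 + 14.629 i$)
$\left(k{\left(2 - b{\left(-1,2 \right)},9 \right)} + 396\right) S = \left(0 + 396\right) \left(-4 + i \sqrt{214}\right) = 396 \left(-4 + i \sqrt{214}\right) = -1584 + 396 i \sqrt{214}$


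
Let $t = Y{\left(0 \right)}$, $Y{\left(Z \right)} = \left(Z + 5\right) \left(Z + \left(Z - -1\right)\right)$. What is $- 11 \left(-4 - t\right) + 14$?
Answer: $113$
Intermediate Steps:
$Y{\left(Z \right)} = \left(1 + 2 Z\right) \left(5 + Z\right)$ ($Y{\left(Z \right)} = \left(5 + Z\right) \left(Z + \left(Z + 1\right)\right) = \left(5 + Z\right) \left(Z + \left(1 + Z\right)\right) = \left(5 + Z\right) \left(1 + 2 Z\right) = \left(1 + 2 Z\right) \left(5 + Z\right)$)
$t = 5$ ($t = 5 + 2 \cdot 0^{2} + 11 \cdot 0 = 5 + 2 \cdot 0 + 0 = 5 + 0 + 0 = 5$)
$- 11 \left(-4 - t\right) + 14 = - 11 \left(-4 - 5\right) + 14 = \left(-11\right) \left(-9\right) + 14 = 99 + 14 = 113$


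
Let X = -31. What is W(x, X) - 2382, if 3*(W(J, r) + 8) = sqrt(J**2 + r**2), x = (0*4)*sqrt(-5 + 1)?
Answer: -7139/3 ≈ -2379.7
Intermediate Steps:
x = 0 (x = 0*sqrt(-4) = 0*(2*I) = 0)
W(J, r) = -8 + sqrt(J**2 + r**2)/3
W(x, X) - 2382 = (-8 + sqrt(0**2 + (-31)**2)/3) - 2382 = (-8 + sqrt(0 + 961)/3) - 2382 = (-8 + sqrt(961)/3) - 2382 = (-8 + (1/3)*31) - 2382 = (-8 + 31/3) - 2382 = 7/3 - 2382 = -7139/3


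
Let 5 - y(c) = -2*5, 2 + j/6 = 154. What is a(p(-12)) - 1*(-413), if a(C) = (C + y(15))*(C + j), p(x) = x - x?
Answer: 14093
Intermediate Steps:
j = 912 (j = -12 + 6*154 = -12 + 924 = 912)
p(x) = 0
y(c) = 15 (y(c) = 5 - (-2)*5 = 5 - 1*(-10) = 5 + 10 = 15)
a(C) = (15 + C)*(912 + C) (a(C) = (C + 15)*(C + 912) = (15 + C)*(912 + C))
a(p(-12)) - 1*(-413) = (13680 + 0**2 + 927*0) - 1*(-413) = (13680 + 0 + 0) + 413 = 13680 + 413 = 14093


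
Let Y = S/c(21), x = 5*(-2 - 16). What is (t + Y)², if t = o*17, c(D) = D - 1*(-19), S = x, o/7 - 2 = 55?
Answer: 735657129/16 ≈ 4.5979e+7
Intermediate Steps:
o = 399 (o = 14 + 7*55 = 14 + 385 = 399)
x = -90 (x = 5*(-18) = -90)
S = -90
c(D) = 19 + D (c(D) = D + 19 = 19 + D)
t = 6783 (t = 399*17 = 6783)
Y = -9/4 (Y = -90/(19 + 21) = -90/40 = -90*1/40 = -9/4 ≈ -2.2500)
(t + Y)² = (6783 - 9/4)² = (27123/4)² = 735657129/16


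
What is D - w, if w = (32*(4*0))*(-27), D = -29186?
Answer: -29186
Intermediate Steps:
w = 0 (w = (32*0)*(-27) = 0*(-27) = 0)
D - w = -29186 - 1*0 = -29186 + 0 = -29186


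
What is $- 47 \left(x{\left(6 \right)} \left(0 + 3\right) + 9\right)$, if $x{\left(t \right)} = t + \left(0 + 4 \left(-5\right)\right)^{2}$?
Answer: $-57669$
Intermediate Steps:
$x{\left(t \right)} = 400 + t$ ($x{\left(t \right)} = t + \left(0 - 20\right)^{2} = t + \left(-20\right)^{2} = t + 400 = 400 + t$)
$- 47 \left(x{\left(6 \right)} \left(0 + 3\right) + 9\right) = - 47 \left(\left(400 + 6\right) \left(0 + 3\right) + 9\right) = - 47 \left(406 \cdot 3 + 9\right) = - 47 \left(1218 + 9\right) = \left(-47\right) 1227 = -57669$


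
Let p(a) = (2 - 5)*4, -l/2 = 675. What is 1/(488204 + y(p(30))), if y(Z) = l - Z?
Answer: 1/486866 ≈ 2.0540e-6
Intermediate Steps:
l = -1350 (l = -2*675 = -1350)
p(a) = -12 (p(a) = -3*4 = -12)
y(Z) = -1350 - Z
1/(488204 + y(p(30))) = 1/(488204 + (-1350 - 1*(-12))) = 1/(488204 + (-1350 + 12)) = 1/(488204 - 1338) = 1/486866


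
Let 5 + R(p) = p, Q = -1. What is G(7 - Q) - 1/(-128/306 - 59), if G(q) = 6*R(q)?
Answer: 163791/9091 ≈ 18.017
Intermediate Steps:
R(p) = -5 + p
G(q) = -30 + 6*q (G(q) = 6*(-5 + q) = -30 + 6*q)
G(7 - Q) - 1/(-128/306 - 59) = (-30 + 6*(7 - 1*(-1))) - 1/(-128/306 - 59) = (-30 + 6*(7 + 1)) - 1/(-128*1/306 - 59) = (-30 + 6*8) - 1/(-64/153 - 59) = (-30 + 48) - 1/(-9091/153) = 18 - 1*(-153/9091) = 18 + 153/9091 = 163791/9091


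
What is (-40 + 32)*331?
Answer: -2648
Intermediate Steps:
(-40 + 32)*331 = -8*331 = -2648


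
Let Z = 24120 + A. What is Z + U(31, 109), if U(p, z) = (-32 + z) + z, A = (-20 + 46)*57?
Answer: 25788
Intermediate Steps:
A = 1482 (A = 26*57 = 1482)
Z = 25602 (Z = 24120 + 1482 = 25602)
U(p, z) = -32 + 2*z
Z + U(31, 109) = 25602 + (-32 + 2*109) = 25602 + (-32 + 218) = 25602 + 186 = 25788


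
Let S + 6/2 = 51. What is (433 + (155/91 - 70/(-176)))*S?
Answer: 20905734/1001 ≈ 20885.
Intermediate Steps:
S = 48 (S = -3 + 51 = 48)
(433 + (155/91 - 70/(-176)))*S = (433 + (155/91 - 70/(-176)))*48 = (433 + (155*(1/91) - 70*(-1/176)))*48 = (433 + (155/91 + 35/88))*48 = (433 + 16825/8008)*48 = (3484289/8008)*48 = 20905734/1001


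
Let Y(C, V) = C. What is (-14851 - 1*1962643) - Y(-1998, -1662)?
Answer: -1975496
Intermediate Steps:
(-14851 - 1*1962643) - Y(-1998, -1662) = (-14851 - 1*1962643) - 1*(-1998) = (-14851 - 1962643) + 1998 = -1977494 + 1998 = -1975496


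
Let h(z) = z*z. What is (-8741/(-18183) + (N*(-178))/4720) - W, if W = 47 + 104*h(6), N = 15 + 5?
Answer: -8134533703/2145594 ≈ -3791.3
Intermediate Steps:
h(z) = z**2
N = 20
W = 3791 (W = 47 + 104*6**2 = 47 + 104*36 = 47 + 3744 = 3791)
(-8741/(-18183) + (N*(-178))/4720) - W = (-8741/(-18183) + (20*(-178))/4720) - 1*3791 = (-8741*(-1/18183) - 3560*1/4720) - 3791 = (8741/18183 - 89/118) - 3791 = -586849/2145594 - 3791 = -8134533703/2145594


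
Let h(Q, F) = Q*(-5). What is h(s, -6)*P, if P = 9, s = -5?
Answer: 225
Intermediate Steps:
h(Q, F) = -5*Q
h(s, -6)*P = -5*(-5)*9 = 25*9 = 225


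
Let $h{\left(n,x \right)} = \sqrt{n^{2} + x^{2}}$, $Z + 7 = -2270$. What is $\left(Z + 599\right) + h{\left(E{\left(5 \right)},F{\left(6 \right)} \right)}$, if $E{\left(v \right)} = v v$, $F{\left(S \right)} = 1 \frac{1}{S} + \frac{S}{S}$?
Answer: $-1678 + \frac{\sqrt{22549}}{6} \approx -1653.0$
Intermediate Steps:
$Z = -2277$ ($Z = -7 - 2270 = -2277$)
$F{\left(S \right)} = 1 + \frac{1}{S}$ ($F{\left(S \right)} = \frac{1}{S} + 1 = 1 + \frac{1}{S}$)
$E{\left(v \right)} = v^{2}$
$\left(Z + 599\right) + h{\left(E{\left(5 \right)},F{\left(6 \right)} \right)} = \left(-2277 + 599\right) + \sqrt{\left(5^{2}\right)^{2} + \left(\frac{1 + 6}{6}\right)^{2}} = -1678 + \sqrt{25^{2} + \left(\frac{1}{6} \cdot 7\right)^{2}} = -1678 + \sqrt{625 + \left(\frac{7}{6}\right)^{2}} = -1678 + \sqrt{625 + \frac{49}{36}} = -1678 + \sqrt{\frac{22549}{36}} = -1678 + \frac{\sqrt{22549}}{6}$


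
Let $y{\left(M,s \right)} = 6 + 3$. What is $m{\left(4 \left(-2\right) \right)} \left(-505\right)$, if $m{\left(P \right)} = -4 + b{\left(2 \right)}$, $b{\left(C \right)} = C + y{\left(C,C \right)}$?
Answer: $-3535$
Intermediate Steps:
$y{\left(M,s \right)} = 9$
$b{\left(C \right)} = 9 + C$ ($b{\left(C \right)} = C + 9 = 9 + C$)
$m{\left(P \right)} = 7$ ($m{\left(P \right)} = -4 + \left(9 + 2\right) = -4 + 11 = 7$)
$m{\left(4 \left(-2\right) \right)} \left(-505\right) = 7 \left(-505\right) = -3535$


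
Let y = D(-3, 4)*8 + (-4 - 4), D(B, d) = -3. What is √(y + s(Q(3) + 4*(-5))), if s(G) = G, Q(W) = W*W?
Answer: I*√43 ≈ 6.5574*I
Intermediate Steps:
Q(W) = W²
y = -32 (y = -3*8 + (-4 - 4) = -24 - 8 = -32)
√(y + s(Q(3) + 4*(-5))) = √(-32 + (3² + 4*(-5))) = √(-32 + (9 - 20)) = √(-32 - 11) = √(-43) = I*√43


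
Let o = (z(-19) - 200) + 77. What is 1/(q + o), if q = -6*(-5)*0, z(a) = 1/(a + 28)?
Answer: -9/1106 ≈ -0.0081374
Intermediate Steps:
z(a) = 1/(28 + a)
q = 0 (q = 30*0 = 0)
o = -1106/9 (o = (1/(28 - 19) - 200) + 77 = (1/9 - 200) + 77 = -1799/9 + 77 = -1106/9 ≈ -122.89)
1/(q + o) = 1/(0 - 1106/9) = 1/(-1106/9) = -9/1106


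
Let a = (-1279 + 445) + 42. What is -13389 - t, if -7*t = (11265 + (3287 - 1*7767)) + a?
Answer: -87730/7 ≈ -12533.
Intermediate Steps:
a = -792 (a = -834 + 42 = -792)
t = -5993/7 (t = -((11265 + (3287 - 1*7767)) - 792)/7 = -((11265 + (3287 - 7767)) - 792)/7 = -((11265 - 4480) - 792)/7 = -(6785 - 792)/7 = -1/7*5993 = -5993/7 ≈ -856.14)
-13389 - t = -13389 - 1*(-5993/7) = -13389 + 5993/7 = -87730/7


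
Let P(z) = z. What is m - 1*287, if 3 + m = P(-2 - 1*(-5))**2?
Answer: -281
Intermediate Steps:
m = 6 (m = -3 + (-2 - 1*(-5))**2 = -3 + (-2 + 5)**2 = -3 + 3**2 = -3 + 9 = 6)
m - 1*287 = 6 - 1*287 = 6 - 287 = -281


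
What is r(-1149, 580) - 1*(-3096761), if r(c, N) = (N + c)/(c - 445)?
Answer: 4936237603/1594 ≈ 3.0968e+6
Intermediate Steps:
r(c, N) = (N + c)/(-445 + c)
r(-1149, 580) - 1*(-3096761) = (580 - 1149)/(-445 - 1149) - 1*(-3096761) = -569/(-1594) + 3096761 = -1/1594*(-569) + 3096761 = 569/1594 + 3096761 = 4936237603/1594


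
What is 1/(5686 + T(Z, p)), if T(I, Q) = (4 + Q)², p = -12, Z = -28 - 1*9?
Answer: 1/5750 ≈ 0.00017391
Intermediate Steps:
Z = -37 (Z = -28 - 9 = -37)
1/(5686 + T(Z, p)) = 1/(5686 + (4 - 12)²) = 1/(5686 + (-8)²) = 1/(5686 + 64) = 1/5750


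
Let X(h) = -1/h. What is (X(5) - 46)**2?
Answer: 53361/25 ≈ 2134.4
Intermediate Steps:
(X(5) - 46)**2 = (-1/5 - 46)**2 = (-231/5)**2 = 53361/25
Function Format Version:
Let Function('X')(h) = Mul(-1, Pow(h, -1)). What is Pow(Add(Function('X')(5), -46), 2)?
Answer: Rational(53361, 25) ≈ 2134.4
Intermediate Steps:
Pow(Add(Function('X')(5), -46), 2) = Pow(Add(Mul(-1, Pow(5, -1)), -46), 2) = Pow(Add(Mul(-1, Rational(1, 5)), -46), 2) = Pow(Add(Rational(-1, 5), -46), 2) = Pow(Rational(-231, 5), 2) = Rational(53361, 25)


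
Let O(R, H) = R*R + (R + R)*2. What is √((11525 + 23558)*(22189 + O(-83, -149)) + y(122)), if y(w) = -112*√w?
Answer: √(1008495918 - 112*√122) ≈ 31757.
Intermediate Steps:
O(R, H) = R² + 4*R (O(R, H) = R² + (2*R)*2 = R² + 4*R)
√((11525 + 23558)*(22189 + O(-83, -149)) + y(122)) = √((11525 + 23558)*(22189 - 83*(4 - 83)) - 112*√122) = √(35083*(22189 - 83*(-79)) - 112*√122) = √(35083*(22189 + 6557) - 112*√122) = √(35083*28746 - 112*√122) = √(1008495918 - 112*√122)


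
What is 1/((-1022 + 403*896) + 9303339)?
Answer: 1/9663405 ≈ 1.0348e-7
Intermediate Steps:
1/((-1022 + 403*896) + 9303339) = 1/((-1022 + 361088) + 9303339) = 1/(360066 + 9303339) = 1/9663405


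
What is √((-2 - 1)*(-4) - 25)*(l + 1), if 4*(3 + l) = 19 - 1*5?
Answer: 3*I*√13/2 ≈ 5.4083*I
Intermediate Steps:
l = ½ (l = -3 + (19 - 1*5)/4 = -3 + (19 - 5)/4 = -3 + (¼)*14 = -3 + 7/2 = ½ ≈ 0.50000)
√((-2 - 1)*(-4) - 25)*(l + 1) = √((-2 - 1)*(-4) - 25)*(½ + 1) = √(-3*(-4) - 25)*(3/2) = √(12 - 25)*(3/2) = √(-13)*(3/2) = (I*√13)*(3/2) = 3*I*√13/2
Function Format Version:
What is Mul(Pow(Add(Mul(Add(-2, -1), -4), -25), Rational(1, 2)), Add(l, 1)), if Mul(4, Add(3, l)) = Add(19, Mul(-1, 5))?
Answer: Mul(Rational(3, 2), I, Pow(13, Rational(1, 2))) ≈ Mul(5.4083, I)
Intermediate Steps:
l = Rational(1, 2) (l = Add(-3, Mul(Rational(1, 4), Add(19, Mul(-1, 5)))) = Add(-3, Mul(Rational(1, 4), Add(19, -5))) = Add(-3, Mul(Rational(1, 4), 14)) = Add(-3, Rational(7, 2)) = Rational(1, 2) ≈ 0.50000)
Mul(Pow(Add(Mul(Add(-2, -1), -4), -25), Rational(1, 2)), Add(l, 1)) = Mul(Pow(Add(Mul(Add(-2, -1), -4), -25), Rational(1, 2)), Add(Rational(1, 2), 1)) = Mul(Pow(Add(Mul(-3, -4), -25), Rational(1, 2)), Rational(3, 2)) = Mul(Pow(Add(12, -25), Rational(1, 2)), Rational(3, 2)) = Mul(Pow(-13, Rational(1, 2)), Rational(3, 2)) = Mul(Mul(I, Pow(13, Rational(1, 2))), Rational(3, 2)) = Mul(Rational(3, 2), I, Pow(13, Rational(1, 2)))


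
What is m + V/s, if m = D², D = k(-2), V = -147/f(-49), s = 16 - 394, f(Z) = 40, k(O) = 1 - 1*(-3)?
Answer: 11527/720 ≈ 16.010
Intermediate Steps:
k(O) = 4 (k(O) = 1 + 3 = 4)
s = -378
V = -147/40 ≈ -3.6750
D = 4
m = 16 (m = 4² = 16)
m + V/s = 16 - 147/40/(-378) = 16 - 147/40*(-1/378) = 16 + 7/720 = 11527/720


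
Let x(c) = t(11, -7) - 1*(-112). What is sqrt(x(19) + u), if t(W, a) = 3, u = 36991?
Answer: sqrt(37106) ≈ 192.63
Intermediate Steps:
x(c) = 115 (x(c) = 3 - 1*(-112) = 3 + 112 = 115)
sqrt(x(19) + u) = sqrt(115 + 36991) = sqrt(37106)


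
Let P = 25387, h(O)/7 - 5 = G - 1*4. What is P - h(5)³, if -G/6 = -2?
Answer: -728184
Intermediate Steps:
G = 12 (G = -6*(-2) = 12)
h(O) = 91 (h(O) = 35 + 7*(12 - 1*4) = 35 + 7*(12 - 4) = 35 + 7*8 = 35 + 56 = 91)
P - h(5)³ = 25387 - 1*91³ = 25387 - 1*753571 = 25387 - 753571 = -728184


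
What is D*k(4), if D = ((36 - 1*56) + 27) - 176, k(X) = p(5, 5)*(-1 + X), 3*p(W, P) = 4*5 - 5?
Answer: -2535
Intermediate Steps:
p(W, P) = 5 (p(W, P) = (4*5 - 5)/3 = (20 - 5)/3 = (⅓)*15 = 5)
k(X) = -5 + 5*X (k(X) = 5*(-1 + X) = -5 + 5*X)
D = -169 (D = ((36 - 56) + 27) - 176 = (-20 + 27) - 176 = 7 - 176 = -169)
D*k(4) = -169*(-5 + 5*4) = -169*(-5 + 20) = -169*15 = -2535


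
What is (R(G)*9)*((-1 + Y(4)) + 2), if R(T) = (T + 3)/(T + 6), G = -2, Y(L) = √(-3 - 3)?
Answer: 9/4 + 9*I*√6/4 ≈ 2.25 + 5.5114*I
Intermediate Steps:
Y(L) = I*√6 (Y(L) = √(-6) = I*√6)
R(T) = (3 + T)/(6 + T)
(R(G)*9)*((-1 + Y(4)) + 2) = (((3 - 2)/(6 - 2))*9)*((-1 + I*√6) + 2) = ((1/4)*9)*(1 + I*√6) = (((¼)*1)*9)*(1 + I*√6) = ((¼)*9)*(1 + I*√6) = 9*(1 + I*√6)/4 = 9/4 + 9*I*√6/4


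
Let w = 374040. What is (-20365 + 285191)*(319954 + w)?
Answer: 183787655044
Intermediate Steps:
(-20365 + 285191)*(319954 + w) = (-20365 + 285191)*(319954 + 374040) = 264826*693994 = 183787655044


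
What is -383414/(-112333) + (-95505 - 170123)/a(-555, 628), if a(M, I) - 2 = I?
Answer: -14798619652/35384895 ≈ -418.22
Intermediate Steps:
a(M, I) = 2 + I
-383414/(-112333) + (-95505 - 170123)/a(-555, 628) = -383414/(-112333) + (-95505 - 170123)/(2 + 628) = -383414*(-1/112333) - 265628/630 = 383414/112333 - 265628*1/630 = 383414/112333 - 132814/315 = -14798619652/35384895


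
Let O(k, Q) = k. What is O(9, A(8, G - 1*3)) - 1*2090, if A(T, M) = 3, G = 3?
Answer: -2081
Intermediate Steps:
O(9, A(8, G - 1*3)) - 1*2090 = 9 - 1*2090 = 9 - 2090 = -2081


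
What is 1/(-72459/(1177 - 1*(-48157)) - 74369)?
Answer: -49334/3668992705 ≈ -1.3446e-5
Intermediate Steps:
1/(-72459/(1177 - 1*(-48157)) - 74369) = 1/(-72459/(1177 + 48157) - 74369) = 1/(-72459/49334 - 74369) = 1/(-3668992705/49334) = -49334/3668992705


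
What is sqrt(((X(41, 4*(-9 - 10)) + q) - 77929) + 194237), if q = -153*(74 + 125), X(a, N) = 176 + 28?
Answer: sqrt(86065) ≈ 293.37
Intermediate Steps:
X(a, N) = 204
q = -30447 (q = -153*199 = -30447)
sqrt(((X(41, 4*(-9 - 10)) + q) - 77929) + 194237) = sqrt(((204 - 30447) - 77929) + 194237) = sqrt((-30243 - 77929) + 194237) = sqrt(-108172 + 194237) = sqrt(86065)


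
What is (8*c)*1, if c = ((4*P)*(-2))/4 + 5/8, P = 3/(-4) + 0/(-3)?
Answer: 17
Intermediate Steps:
P = -¾ (P = 3*(-¼) + 0*(-⅓) = -¾ + 0 = -¾ ≈ -0.75000)
c = 17/8 (c = ((4*(-¾))*(-2))/4 + 5/8 = -3*(-2)*(¼) + 5*(⅛) = 6*(¼) + 5/8 = 3/2 + 5/8 = 17/8 ≈ 2.1250)
(8*c)*1 = (8*(17/8))*1 = 17*1 = 17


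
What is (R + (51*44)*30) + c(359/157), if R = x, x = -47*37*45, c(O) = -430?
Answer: -11365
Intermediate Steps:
x = -78255 (x = -1739*45 = -78255)
R = -78255
(R + (51*44)*30) + c(359/157) = (-78255 + (51*44)*30) - 430 = (-78255 + 2244*30) - 430 = (-78255 + 67320) - 430 = -10935 - 430 = -11365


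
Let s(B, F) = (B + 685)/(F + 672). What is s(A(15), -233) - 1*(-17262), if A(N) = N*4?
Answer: 7578763/439 ≈ 17264.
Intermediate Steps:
A(N) = 4*N
s(B, F) = (685 + B)/(672 + F)
s(A(15), -233) - 1*(-17262) = (685 + 4*15)/(672 - 233) - 1*(-17262) = (685 + 60)/439 + 17262 = (1/439)*745 + 17262 = 745/439 + 17262 = 7578763/439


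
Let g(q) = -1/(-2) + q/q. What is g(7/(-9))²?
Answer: 9/4 ≈ 2.2500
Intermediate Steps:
g(q) = 3/2 (g(q) = -1*(-½) + 1 = ½ + 1 = 3/2)
g(7/(-9))² = (3/2)² = 9/4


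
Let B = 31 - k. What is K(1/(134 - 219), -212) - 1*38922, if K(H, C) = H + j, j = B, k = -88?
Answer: -3298256/85 ≈ -38803.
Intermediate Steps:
B = 119 (B = 31 - 1*(-88) = 31 + 88 = 119)
j = 119
K(H, C) = 119 + H (K(H, C) = H + 119 = 119 + H)
K(1/(134 - 219), -212) - 1*38922 = (119 + 1/(134 - 219)) - 1*38922 = (119 + 1/(-85)) - 38922 = (119 - 1/85) - 38922 = 10114/85 - 38922 = -3298256/85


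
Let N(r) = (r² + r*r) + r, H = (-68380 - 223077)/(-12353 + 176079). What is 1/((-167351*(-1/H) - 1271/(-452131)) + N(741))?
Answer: 131776744867/132421602431683542 ≈ 9.9513e-7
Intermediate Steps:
H = -291457/163726 ≈ -1.7802
N(r) = r + 2*r² (N(r) = (r² + r²) + r = 2*r² + r = r + 2*r²)
1/((-167351*(-1/H) - 1271/(-452131)) + N(741)) = 1/((-167351/((-1*(-291457/163726))) - 1271/(-452131)) + 741*(1 + 2*741)) = 1/((-167351/291457/163726 - 1271*(-1/452131)) + 741*(1 + 1482)) = 1/((-167351*163726/291457 + 1271/452131) + 741*1483) = 1/((-27399709826/291457 + 1271/452131) + 1098903) = 1/(-12388257832897359/131776744867 + 1098903) = 1/(132421602431683542/131776744867) = 131776744867/132421602431683542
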